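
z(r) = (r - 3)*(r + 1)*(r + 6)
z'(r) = (r - 3)*(r + 1) + (r - 3)*(r + 6) + (r + 1)*(r + 6)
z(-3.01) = 36.12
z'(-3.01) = -11.90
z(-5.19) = 27.80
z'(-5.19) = 24.29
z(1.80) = -26.21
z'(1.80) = 9.12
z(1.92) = -24.98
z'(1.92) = 11.42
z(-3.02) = 36.24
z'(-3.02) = -11.80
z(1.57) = -27.82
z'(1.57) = 4.95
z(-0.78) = -4.34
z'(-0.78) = -19.41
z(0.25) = -21.48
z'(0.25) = -12.81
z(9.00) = 900.00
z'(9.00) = 300.00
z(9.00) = 900.00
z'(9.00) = 300.00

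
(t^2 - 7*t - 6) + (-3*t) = t^2 - 10*t - 6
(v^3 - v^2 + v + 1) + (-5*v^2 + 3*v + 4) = v^3 - 6*v^2 + 4*v + 5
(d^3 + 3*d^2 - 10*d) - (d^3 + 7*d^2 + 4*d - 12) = -4*d^2 - 14*d + 12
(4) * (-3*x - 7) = -12*x - 28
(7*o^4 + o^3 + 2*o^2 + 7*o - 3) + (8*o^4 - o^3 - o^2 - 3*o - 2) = 15*o^4 + o^2 + 4*o - 5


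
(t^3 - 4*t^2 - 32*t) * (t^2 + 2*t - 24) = t^5 - 2*t^4 - 64*t^3 + 32*t^2 + 768*t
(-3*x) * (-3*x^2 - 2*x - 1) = 9*x^3 + 6*x^2 + 3*x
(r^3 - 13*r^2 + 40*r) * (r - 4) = r^4 - 17*r^3 + 92*r^2 - 160*r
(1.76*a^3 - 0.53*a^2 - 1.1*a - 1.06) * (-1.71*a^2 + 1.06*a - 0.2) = -3.0096*a^5 + 2.7719*a^4 + 0.9672*a^3 + 0.7526*a^2 - 0.9036*a + 0.212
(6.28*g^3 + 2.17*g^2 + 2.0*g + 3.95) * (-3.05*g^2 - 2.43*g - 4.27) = -19.154*g^5 - 21.8789*g^4 - 38.1887*g^3 - 26.1734*g^2 - 18.1385*g - 16.8665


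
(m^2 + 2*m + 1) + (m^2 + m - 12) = 2*m^2 + 3*m - 11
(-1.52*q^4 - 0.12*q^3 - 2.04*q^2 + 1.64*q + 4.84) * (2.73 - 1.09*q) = 1.6568*q^5 - 4.0188*q^4 + 1.896*q^3 - 7.3568*q^2 - 0.7984*q + 13.2132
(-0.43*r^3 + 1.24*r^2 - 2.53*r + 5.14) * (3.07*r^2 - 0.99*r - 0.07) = -1.3201*r^5 + 4.2325*r^4 - 8.9646*r^3 + 18.1977*r^2 - 4.9115*r - 0.3598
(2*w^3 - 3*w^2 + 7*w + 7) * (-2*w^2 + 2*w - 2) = -4*w^5 + 10*w^4 - 24*w^3 + 6*w^2 - 14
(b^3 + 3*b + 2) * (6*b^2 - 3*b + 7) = 6*b^5 - 3*b^4 + 25*b^3 + 3*b^2 + 15*b + 14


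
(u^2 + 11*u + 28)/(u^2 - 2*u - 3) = (u^2 + 11*u + 28)/(u^2 - 2*u - 3)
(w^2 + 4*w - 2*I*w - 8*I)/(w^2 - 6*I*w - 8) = (w + 4)/(w - 4*I)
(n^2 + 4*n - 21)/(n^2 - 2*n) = (n^2 + 4*n - 21)/(n*(n - 2))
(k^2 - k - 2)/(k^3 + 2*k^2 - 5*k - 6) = 1/(k + 3)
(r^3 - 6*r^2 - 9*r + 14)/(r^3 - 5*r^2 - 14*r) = (r - 1)/r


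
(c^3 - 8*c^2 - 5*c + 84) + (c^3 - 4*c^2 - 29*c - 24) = 2*c^3 - 12*c^2 - 34*c + 60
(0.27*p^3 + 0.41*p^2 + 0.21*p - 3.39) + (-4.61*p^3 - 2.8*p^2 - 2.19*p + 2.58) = -4.34*p^3 - 2.39*p^2 - 1.98*p - 0.81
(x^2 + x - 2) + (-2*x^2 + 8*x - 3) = -x^2 + 9*x - 5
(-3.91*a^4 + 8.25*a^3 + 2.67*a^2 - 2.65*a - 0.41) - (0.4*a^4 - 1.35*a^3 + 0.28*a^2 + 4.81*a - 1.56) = -4.31*a^4 + 9.6*a^3 + 2.39*a^2 - 7.46*a + 1.15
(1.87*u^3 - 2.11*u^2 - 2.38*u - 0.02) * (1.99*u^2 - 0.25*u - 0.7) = 3.7213*u^5 - 4.6664*u^4 - 5.5177*u^3 + 2.0322*u^2 + 1.671*u + 0.014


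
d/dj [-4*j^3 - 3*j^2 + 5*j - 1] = -12*j^2 - 6*j + 5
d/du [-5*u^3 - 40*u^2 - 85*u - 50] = -15*u^2 - 80*u - 85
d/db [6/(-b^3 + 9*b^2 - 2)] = 18*b*(b - 6)/(b^3 - 9*b^2 + 2)^2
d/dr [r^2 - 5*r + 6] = 2*r - 5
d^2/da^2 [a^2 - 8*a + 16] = 2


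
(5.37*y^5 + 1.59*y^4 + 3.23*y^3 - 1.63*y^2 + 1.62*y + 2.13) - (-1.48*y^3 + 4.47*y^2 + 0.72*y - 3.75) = 5.37*y^5 + 1.59*y^4 + 4.71*y^3 - 6.1*y^2 + 0.9*y + 5.88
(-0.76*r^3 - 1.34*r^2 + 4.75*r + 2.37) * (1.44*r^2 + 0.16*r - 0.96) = -1.0944*r^5 - 2.0512*r^4 + 7.3552*r^3 + 5.4592*r^2 - 4.1808*r - 2.2752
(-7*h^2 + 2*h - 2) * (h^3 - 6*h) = -7*h^5 + 2*h^4 + 40*h^3 - 12*h^2 + 12*h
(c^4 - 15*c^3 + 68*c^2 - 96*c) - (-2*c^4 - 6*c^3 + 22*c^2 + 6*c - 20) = 3*c^4 - 9*c^3 + 46*c^2 - 102*c + 20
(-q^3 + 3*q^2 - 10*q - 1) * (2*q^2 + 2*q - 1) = -2*q^5 + 4*q^4 - 13*q^3 - 25*q^2 + 8*q + 1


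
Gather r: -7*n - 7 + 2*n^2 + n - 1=2*n^2 - 6*n - 8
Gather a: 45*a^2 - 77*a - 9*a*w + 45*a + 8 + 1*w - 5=45*a^2 + a*(-9*w - 32) + w + 3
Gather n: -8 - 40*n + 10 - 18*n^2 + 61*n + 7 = -18*n^2 + 21*n + 9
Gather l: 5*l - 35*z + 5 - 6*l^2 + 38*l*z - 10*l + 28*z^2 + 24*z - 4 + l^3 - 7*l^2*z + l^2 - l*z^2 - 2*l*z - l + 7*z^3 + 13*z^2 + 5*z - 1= l^3 + l^2*(-7*z - 5) + l*(-z^2 + 36*z - 6) + 7*z^3 + 41*z^2 - 6*z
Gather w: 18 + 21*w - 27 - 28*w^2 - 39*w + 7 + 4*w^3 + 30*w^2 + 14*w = 4*w^3 + 2*w^2 - 4*w - 2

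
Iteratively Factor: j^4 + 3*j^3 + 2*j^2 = (j + 1)*(j^3 + 2*j^2) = j*(j + 1)*(j^2 + 2*j) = j^2*(j + 1)*(j + 2)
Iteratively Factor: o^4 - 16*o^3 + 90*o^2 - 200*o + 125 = (o - 1)*(o^3 - 15*o^2 + 75*o - 125) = (o - 5)*(o - 1)*(o^2 - 10*o + 25) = (o - 5)^2*(o - 1)*(o - 5)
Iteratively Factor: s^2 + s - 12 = (s - 3)*(s + 4)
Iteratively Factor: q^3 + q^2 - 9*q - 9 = (q + 1)*(q^2 - 9) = (q + 1)*(q + 3)*(q - 3)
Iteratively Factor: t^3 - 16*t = (t - 4)*(t^2 + 4*t) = t*(t - 4)*(t + 4)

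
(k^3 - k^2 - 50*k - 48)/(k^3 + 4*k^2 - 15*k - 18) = (k - 8)/(k - 3)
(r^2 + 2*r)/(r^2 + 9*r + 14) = r/(r + 7)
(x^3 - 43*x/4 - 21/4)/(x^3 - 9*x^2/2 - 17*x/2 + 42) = (x + 1/2)/(x - 4)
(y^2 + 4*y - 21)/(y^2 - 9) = (y + 7)/(y + 3)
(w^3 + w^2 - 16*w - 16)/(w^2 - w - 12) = (w^2 + 5*w + 4)/(w + 3)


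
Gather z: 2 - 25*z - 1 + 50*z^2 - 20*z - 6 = 50*z^2 - 45*z - 5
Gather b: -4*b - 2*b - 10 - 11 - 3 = -6*b - 24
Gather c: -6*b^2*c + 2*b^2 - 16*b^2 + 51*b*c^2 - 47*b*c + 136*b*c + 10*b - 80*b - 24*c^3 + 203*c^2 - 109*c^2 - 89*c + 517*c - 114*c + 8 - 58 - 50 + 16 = -14*b^2 - 70*b - 24*c^3 + c^2*(51*b + 94) + c*(-6*b^2 + 89*b + 314) - 84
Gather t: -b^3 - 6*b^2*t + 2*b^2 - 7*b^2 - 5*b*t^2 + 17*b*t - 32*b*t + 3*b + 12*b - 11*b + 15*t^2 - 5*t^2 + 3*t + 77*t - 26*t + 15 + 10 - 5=-b^3 - 5*b^2 + 4*b + t^2*(10 - 5*b) + t*(-6*b^2 - 15*b + 54) + 20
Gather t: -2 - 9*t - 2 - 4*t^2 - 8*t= -4*t^2 - 17*t - 4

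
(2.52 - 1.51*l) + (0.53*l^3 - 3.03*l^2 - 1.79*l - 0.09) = 0.53*l^3 - 3.03*l^2 - 3.3*l + 2.43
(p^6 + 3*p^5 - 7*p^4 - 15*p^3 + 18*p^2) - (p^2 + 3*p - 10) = p^6 + 3*p^5 - 7*p^4 - 15*p^3 + 17*p^2 - 3*p + 10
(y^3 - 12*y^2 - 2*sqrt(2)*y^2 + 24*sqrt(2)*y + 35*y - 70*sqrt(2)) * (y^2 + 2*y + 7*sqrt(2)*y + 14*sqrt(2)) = y^5 - 10*y^4 + 5*sqrt(2)*y^4 - 50*sqrt(2)*y^3 - 17*y^3 + 55*sqrt(2)*y^2 + 350*y^2 - 308*y + 350*sqrt(2)*y - 1960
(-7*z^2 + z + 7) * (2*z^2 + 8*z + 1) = -14*z^4 - 54*z^3 + 15*z^2 + 57*z + 7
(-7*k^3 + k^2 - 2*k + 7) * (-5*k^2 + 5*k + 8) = 35*k^5 - 40*k^4 - 41*k^3 - 37*k^2 + 19*k + 56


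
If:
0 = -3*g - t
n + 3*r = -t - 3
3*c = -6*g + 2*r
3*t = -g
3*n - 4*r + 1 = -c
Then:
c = -16/37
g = 0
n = -39/37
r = -24/37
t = 0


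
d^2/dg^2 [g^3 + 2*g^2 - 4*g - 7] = 6*g + 4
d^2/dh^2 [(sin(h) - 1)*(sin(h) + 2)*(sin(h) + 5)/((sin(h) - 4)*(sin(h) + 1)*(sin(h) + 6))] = (-3*sin(h)^7 - 88*sin(h)^6 - 653*sin(h)^5 - 3218*sin(h)^4 - 7422*sin(h)^3 - 4756*sin(h)^2 + 7640*sin(h) - 7376)/((sin(h) - 4)^3*(sin(h) + 1)^2*(sin(h) + 6)^3)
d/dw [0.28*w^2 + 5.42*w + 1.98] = 0.56*w + 5.42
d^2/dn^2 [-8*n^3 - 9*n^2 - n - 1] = -48*n - 18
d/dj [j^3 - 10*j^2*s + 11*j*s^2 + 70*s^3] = 3*j^2 - 20*j*s + 11*s^2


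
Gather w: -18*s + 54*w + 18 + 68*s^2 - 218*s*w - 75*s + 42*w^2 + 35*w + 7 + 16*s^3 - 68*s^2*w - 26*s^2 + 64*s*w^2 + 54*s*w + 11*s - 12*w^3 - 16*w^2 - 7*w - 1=16*s^3 + 42*s^2 - 82*s - 12*w^3 + w^2*(64*s + 26) + w*(-68*s^2 - 164*s + 82) + 24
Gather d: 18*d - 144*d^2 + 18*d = -144*d^2 + 36*d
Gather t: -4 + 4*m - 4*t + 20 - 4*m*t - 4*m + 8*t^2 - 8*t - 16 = 8*t^2 + t*(-4*m - 12)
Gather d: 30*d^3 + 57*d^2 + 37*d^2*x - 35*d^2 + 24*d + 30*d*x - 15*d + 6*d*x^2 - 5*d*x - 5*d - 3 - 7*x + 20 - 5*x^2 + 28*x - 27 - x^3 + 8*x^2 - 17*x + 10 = 30*d^3 + d^2*(37*x + 22) + d*(6*x^2 + 25*x + 4) - x^3 + 3*x^2 + 4*x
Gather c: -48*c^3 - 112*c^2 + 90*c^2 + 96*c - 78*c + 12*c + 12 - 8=-48*c^3 - 22*c^2 + 30*c + 4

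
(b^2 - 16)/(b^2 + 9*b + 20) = (b - 4)/(b + 5)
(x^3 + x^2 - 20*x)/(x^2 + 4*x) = (x^2 + x - 20)/(x + 4)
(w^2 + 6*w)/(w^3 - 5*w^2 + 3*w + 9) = w*(w + 6)/(w^3 - 5*w^2 + 3*w + 9)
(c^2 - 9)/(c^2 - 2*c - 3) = (c + 3)/(c + 1)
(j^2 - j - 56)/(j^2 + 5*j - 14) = (j - 8)/(j - 2)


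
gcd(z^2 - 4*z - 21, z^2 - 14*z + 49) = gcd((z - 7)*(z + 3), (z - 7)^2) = z - 7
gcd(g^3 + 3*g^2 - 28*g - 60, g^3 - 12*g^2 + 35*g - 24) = 1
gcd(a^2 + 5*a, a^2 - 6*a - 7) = 1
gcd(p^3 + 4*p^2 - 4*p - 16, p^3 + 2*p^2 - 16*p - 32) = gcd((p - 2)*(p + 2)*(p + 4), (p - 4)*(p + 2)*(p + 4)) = p^2 + 6*p + 8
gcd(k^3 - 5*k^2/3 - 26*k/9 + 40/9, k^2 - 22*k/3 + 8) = k - 4/3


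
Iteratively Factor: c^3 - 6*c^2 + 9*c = (c - 3)*(c^2 - 3*c) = c*(c - 3)*(c - 3)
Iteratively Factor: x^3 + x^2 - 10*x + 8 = (x + 4)*(x^2 - 3*x + 2) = (x - 2)*(x + 4)*(x - 1)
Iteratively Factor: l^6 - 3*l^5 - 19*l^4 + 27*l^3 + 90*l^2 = (l + 3)*(l^5 - 6*l^4 - l^3 + 30*l^2) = l*(l + 3)*(l^4 - 6*l^3 - l^2 + 30*l) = l^2*(l + 3)*(l^3 - 6*l^2 - l + 30) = l^2*(l - 3)*(l + 3)*(l^2 - 3*l - 10) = l^2*(l - 5)*(l - 3)*(l + 3)*(l + 2)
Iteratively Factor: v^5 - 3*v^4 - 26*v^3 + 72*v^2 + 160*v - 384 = (v - 4)*(v^4 + v^3 - 22*v^2 - 16*v + 96) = (v - 4)*(v + 3)*(v^3 - 2*v^2 - 16*v + 32) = (v - 4)*(v - 2)*(v + 3)*(v^2 - 16) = (v - 4)^2*(v - 2)*(v + 3)*(v + 4)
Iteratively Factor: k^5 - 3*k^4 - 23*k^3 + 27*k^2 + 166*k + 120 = (k + 1)*(k^4 - 4*k^3 - 19*k^2 + 46*k + 120) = (k - 4)*(k + 1)*(k^3 - 19*k - 30) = (k - 4)*(k + 1)*(k + 2)*(k^2 - 2*k - 15) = (k - 4)*(k + 1)*(k + 2)*(k + 3)*(k - 5)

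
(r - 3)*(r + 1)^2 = r^3 - r^2 - 5*r - 3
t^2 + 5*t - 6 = (t - 1)*(t + 6)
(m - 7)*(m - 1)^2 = m^3 - 9*m^2 + 15*m - 7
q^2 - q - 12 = (q - 4)*(q + 3)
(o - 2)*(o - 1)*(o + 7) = o^3 + 4*o^2 - 19*o + 14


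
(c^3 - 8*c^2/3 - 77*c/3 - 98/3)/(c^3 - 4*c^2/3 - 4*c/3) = (-3*c^3 + 8*c^2 + 77*c + 98)/(c*(-3*c^2 + 4*c + 4))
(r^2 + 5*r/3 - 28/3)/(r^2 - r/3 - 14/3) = (r + 4)/(r + 2)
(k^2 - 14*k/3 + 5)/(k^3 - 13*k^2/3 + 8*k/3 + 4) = (3*k - 5)/(3*k^2 - 4*k - 4)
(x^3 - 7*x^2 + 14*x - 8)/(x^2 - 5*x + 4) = x - 2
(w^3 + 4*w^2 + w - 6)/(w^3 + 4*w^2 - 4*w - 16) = (w^2 + 2*w - 3)/(w^2 + 2*w - 8)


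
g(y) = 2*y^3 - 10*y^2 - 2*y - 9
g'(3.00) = -8.00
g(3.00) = -51.00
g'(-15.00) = 1648.00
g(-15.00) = -8979.00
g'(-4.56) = 213.96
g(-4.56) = -397.45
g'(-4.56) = 213.96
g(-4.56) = -397.45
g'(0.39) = -8.89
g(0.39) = -11.18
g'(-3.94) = 169.94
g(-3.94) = -278.68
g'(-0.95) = 22.42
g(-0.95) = -17.84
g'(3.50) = 1.50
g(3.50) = -52.75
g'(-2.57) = 89.03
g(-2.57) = -103.86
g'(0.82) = -14.37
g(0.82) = -16.26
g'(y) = 6*y^2 - 20*y - 2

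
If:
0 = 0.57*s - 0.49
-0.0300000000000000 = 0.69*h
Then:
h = -0.04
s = 0.86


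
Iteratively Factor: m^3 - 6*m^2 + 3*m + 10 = (m + 1)*(m^2 - 7*m + 10) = (m - 2)*(m + 1)*(m - 5)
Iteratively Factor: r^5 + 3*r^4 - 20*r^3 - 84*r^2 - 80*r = (r - 5)*(r^4 + 8*r^3 + 20*r^2 + 16*r) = (r - 5)*(r + 2)*(r^3 + 6*r^2 + 8*r) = r*(r - 5)*(r + 2)*(r^2 + 6*r + 8) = r*(r - 5)*(r + 2)^2*(r + 4)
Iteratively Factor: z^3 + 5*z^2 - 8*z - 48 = (z - 3)*(z^2 + 8*z + 16) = (z - 3)*(z + 4)*(z + 4)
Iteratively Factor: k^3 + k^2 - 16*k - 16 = (k - 4)*(k^2 + 5*k + 4) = (k - 4)*(k + 4)*(k + 1)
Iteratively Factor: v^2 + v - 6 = (v - 2)*(v + 3)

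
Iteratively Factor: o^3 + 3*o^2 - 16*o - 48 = (o + 4)*(o^2 - o - 12) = (o + 3)*(o + 4)*(o - 4)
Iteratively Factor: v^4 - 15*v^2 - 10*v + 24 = (v - 1)*(v^3 + v^2 - 14*v - 24) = (v - 4)*(v - 1)*(v^2 + 5*v + 6) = (v - 4)*(v - 1)*(v + 3)*(v + 2)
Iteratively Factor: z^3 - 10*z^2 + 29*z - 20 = (z - 1)*(z^2 - 9*z + 20) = (z - 5)*(z - 1)*(z - 4)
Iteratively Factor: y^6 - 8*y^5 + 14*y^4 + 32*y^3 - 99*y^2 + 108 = (y - 3)*(y^5 - 5*y^4 - y^3 + 29*y^2 - 12*y - 36) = (y - 3)*(y + 1)*(y^4 - 6*y^3 + 5*y^2 + 24*y - 36) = (y - 3)^2*(y + 1)*(y^3 - 3*y^2 - 4*y + 12) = (y - 3)^3*(y + 1)*(y^2 - 4) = (y - 3)^3*(y + 1)*(y + 2)*(y - 2)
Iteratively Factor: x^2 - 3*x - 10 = (x - 5)*(x + 2)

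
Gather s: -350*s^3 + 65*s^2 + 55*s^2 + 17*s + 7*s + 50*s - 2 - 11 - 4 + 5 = -350*s^3 + 120*s^2 + 74*s - 12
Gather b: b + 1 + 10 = b + 11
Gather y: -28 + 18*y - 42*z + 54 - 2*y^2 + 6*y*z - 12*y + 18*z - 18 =-2*y^2 + y*(6*z + 6) - 24*z + 8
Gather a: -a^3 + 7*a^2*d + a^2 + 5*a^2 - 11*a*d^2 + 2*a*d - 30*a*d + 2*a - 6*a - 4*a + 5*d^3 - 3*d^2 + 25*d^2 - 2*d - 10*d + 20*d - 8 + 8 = -a^3 + a^2*(7*d + 6) + a*(-11*d^2 - 28*d - 8) + 5*d^3 + 22*d^2 + 8*d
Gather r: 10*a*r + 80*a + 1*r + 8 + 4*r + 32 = 80*a + r*(10*a + 5) + 40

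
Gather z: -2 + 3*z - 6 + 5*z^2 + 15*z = 5*z^2 + 18*z - 8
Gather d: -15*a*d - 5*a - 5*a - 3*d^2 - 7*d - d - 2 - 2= -10*a - 3*d^2 + d*(-15*a - 8) - 4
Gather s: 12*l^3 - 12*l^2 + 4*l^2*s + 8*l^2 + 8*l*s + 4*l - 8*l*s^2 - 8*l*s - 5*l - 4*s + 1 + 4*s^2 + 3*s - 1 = 12*l^3 - 4*l^2 - l + s^2*(4 - 8*l) + s*(4*l^2 - 1)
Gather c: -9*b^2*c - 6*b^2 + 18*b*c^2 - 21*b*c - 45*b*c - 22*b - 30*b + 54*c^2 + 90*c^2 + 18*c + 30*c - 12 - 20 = -6*b^2 - 52*b + c^2*(18*b + 144) + c*(-9*b^2 - 66*b + 48) - 32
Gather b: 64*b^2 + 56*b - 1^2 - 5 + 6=64*b^2 + 56*b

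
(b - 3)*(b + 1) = b^2 - 2*b - 3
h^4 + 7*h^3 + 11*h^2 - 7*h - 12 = (h - 1)*(h + 1)*(h + 3)*(h + 4)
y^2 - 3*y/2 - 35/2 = (y - 5)*(y + 7/2)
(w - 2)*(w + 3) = w^2 + w - 6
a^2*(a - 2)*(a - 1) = a^4 - 3*a^3 + 2*a^2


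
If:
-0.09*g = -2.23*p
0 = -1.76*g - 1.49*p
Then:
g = 0.00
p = 0.00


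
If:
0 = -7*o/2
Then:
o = 0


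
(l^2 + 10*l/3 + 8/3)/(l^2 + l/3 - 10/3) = (3*l + 4)/(3*l - 5)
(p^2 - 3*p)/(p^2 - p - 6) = p/(p + 2)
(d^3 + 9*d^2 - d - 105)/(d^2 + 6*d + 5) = (d^2 + 4*d - 21)/(d + 1)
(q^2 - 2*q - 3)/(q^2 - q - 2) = (q - 3)/(q - 2)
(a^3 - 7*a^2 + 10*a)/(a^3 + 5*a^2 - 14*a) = (a - 5)/(a + 7)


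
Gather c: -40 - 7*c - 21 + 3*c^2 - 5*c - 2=3*c^2 - 12*c - 63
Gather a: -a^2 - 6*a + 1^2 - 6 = -a^2 - 6*a - 5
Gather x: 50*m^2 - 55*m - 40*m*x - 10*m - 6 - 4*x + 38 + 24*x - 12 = 50*m^2 - 65*m + x*(20 - 40*m) + 20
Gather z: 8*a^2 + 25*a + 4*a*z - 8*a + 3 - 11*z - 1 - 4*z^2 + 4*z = 8*a^2 + 17*a - 4*z^2 + z*(4*a - 7) + 2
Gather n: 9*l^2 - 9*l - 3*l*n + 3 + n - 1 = 9*l^2 - 9*l + n*(1 - 3*l) + 2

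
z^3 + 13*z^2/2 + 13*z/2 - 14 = (z - 1)*(z + 7/2)*(z + 4)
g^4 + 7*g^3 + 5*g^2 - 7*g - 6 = (g - 1)*(g + 1)^2*(g + 6)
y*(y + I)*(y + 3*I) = y^3 + 4*I*y^2 - 3*y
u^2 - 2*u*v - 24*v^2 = (u - 6*v)*(u + 4*v)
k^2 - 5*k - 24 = (k - 8)*(k + 3)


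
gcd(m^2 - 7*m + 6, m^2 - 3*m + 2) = m - 1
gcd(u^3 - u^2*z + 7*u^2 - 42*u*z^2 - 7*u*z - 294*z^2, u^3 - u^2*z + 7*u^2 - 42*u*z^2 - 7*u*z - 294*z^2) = -u^3 + u^2*z - 7*u^2 + 42*u*z^2 + 7*u*z + 294*z^2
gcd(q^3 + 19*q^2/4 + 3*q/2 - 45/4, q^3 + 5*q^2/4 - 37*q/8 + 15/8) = q^2 + 7*q/4 - 15/4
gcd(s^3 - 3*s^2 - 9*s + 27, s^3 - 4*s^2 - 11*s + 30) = s + 3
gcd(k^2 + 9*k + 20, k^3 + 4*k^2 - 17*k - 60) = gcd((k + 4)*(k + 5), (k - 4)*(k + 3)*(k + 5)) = k + 5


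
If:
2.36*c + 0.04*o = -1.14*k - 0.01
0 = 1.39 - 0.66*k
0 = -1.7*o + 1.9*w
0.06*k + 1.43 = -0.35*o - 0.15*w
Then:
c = -0.97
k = 2.11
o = -3.21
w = -2.88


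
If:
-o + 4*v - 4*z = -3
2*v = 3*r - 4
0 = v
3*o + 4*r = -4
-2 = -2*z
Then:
No Solution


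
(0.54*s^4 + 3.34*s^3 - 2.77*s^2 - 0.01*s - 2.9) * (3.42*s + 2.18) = 1.8468*s^5 + 12.6*s^4 - 2.1922*s^3 - 6.0728*s^2 - 9.9398*s - 6.322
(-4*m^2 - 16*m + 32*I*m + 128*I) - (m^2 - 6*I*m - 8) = -5*m^2 - 16*m + 38*I*m + 8 + 128*I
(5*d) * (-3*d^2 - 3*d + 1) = -15*d^3 - 15*d^2 + 5*d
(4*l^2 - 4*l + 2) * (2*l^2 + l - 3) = 8*l^4 - 4*l^3 - 12*l^2 + 14*l - 6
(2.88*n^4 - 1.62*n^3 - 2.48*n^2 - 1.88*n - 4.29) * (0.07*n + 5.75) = 0.2016*n^5 + 16.4466*n^4 - 9.4886*n^3 - 14.3916*n^2 - 11.1103*n - 24.6675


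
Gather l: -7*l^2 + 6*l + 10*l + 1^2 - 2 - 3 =-7*l^2 + 16*l - 4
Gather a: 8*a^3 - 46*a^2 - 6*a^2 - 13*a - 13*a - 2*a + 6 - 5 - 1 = 8*a^3 - 52*a^2 - 28*a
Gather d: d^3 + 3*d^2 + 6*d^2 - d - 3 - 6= d^3 + 9*d^2 - d - 9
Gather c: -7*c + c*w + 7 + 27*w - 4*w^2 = c*(w - 7) - 4*w^2 + 27*w + 7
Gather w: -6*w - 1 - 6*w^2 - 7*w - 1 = -6*w^2 - 13*w - 2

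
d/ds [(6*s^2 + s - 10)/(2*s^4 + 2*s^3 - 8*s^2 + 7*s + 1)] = (-24*s^5 - 18*s^4 + 76*s^3 + 110*s^2 - 148*s + 71)/(4*s^8 + 8*s^7 - 28*s^6 - 4*s^5 + 96*s^4 - 108*s^3 + 33*s^2 + 14*s + 1)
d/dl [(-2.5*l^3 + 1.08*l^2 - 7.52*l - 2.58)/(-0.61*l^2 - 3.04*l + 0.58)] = (1.525*l^4 + 15.2*l^3 - 12.2204*l^2 - 1.8948*l - 12.2048)/(0.3721*l^4 + 3.7088*l^3 + 8.534*l^2 - 3.5264*l + 0.3364)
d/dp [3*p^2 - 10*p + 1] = 6*p - 10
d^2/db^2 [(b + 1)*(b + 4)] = 2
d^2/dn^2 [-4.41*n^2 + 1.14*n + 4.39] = -8.82000000000000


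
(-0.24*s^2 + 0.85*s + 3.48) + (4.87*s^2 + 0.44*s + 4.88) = 4.63*s^2 + 1.29*s + 8.36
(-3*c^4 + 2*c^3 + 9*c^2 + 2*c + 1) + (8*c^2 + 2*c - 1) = -3*c^4 + 2*c^3 + 17*c^2 + 4*c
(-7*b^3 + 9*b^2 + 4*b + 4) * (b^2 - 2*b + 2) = -7*b^5 + 23*b^4 - 28*b^3 + 14*b^2 + 8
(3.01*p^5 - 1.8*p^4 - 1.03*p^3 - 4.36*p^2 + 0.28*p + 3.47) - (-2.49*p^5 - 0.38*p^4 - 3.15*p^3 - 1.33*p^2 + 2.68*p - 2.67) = 5.5*p^5 - 1.42*p^4 + 2.12*p^3 - 3.03*p^2 - 2.4*p + 6.14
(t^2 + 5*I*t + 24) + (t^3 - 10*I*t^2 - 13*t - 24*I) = t^3 + t^2 - 10*I*t^2 - 13*t + 5*I*t + 24 - 24*I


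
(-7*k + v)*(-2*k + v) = 14*k^2 - 9*k*v + v^2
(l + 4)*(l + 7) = l^2 + 11*l + 28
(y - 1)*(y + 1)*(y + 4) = y^3 + 4*y^2 - y - 4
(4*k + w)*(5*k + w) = 20*k^2 + 9*k*w + w^2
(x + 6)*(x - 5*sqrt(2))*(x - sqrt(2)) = x^3 - 6*sqrt(2)*x^2 + 6*x^2 - 36*sqrt(2)*x + 10*x + 60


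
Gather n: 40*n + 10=40*n + 10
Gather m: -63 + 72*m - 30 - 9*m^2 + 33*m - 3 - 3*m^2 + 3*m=-12*m^2 + 108*m - 96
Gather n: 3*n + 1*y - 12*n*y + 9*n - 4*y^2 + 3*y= n*(12 - 12*y) - 4*y^2 + 4*y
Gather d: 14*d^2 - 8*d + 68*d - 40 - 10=14*d^2 + 60*d - 50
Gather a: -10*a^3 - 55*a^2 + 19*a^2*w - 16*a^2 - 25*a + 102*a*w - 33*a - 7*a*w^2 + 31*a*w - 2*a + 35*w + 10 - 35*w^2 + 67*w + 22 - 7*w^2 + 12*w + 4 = -10*a^3 + a^2*(19*w - 71) + a*(-7*w^2 + 133*w - 60) - 42*w^2 + 114*w + 36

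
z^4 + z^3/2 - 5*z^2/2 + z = z*(z - 1)*(z - 1/2)*(z + 2)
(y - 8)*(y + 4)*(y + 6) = y^3 + 2*y^2 - 56*y - 192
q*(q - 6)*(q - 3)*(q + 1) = q^4 - 8*q^3 + 9*q^2 + 18*q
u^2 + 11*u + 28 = (u + 4)*(u + 7)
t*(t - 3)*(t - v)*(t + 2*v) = t^4 + t^3*v - 3*t^3 - 2*t^2*v^2 - 3*t^2*v + 6*t*v^2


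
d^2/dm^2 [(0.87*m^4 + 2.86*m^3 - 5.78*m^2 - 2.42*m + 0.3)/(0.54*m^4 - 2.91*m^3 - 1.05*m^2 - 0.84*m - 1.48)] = (4.40218800000001*m^9 - 7.15294800000001*m^8 + 60.4933920000001*m^7 - 29.5956899999999*m^6 - 165.29454*m^5 - 185.636268*m^4 + 353.090268*m^3 + 232.42482*m^2 + 53.986704*m - 19.812976)/(0.157464*m^12 - 2.545668*m^11 + 12.799782*m^10 - 15.477183*m^9 - 18.263313*m^8 - 14.152725*m^7 - 47.977677*m^6 - 32.04306*m^5 - 25.275564*m^4 - 27.547056*m^3 - 10.032624*m^2 - 5.519808*m - 3.241792)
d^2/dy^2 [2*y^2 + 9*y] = 4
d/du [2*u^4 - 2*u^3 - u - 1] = 8*u^3 - 6*u^2 - 1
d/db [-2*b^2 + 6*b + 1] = 6 - 4*b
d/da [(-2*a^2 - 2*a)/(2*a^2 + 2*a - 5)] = 10*(2*a + 1)/(4*a^4 + 8*a^3 - 16*a^2 - 20*a + 25)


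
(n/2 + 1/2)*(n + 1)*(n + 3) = n^3/2 + 5*n^2/2 + 7*n/2 + 3/2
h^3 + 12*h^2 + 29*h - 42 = (h - 1)*(h + 6)*(h + 7)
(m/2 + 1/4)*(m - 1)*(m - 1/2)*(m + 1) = m^4/2 - 5*m^2/8 + 1/8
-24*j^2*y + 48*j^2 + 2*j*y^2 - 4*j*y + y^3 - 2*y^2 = (-4*j + y)*(6*j + y)*(y - 2)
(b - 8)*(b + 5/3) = b^2 - 19*b/3 - 40/3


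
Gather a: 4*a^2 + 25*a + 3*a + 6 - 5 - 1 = 4*a^2 + 28*a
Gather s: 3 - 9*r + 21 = 24 - 9*r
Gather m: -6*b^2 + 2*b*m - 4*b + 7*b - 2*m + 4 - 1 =-6*b^2 + 3*b + m*(2*b - 2) + 3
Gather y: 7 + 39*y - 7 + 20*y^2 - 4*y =20*y^2 + 35*y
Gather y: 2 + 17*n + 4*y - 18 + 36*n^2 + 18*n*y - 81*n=36*n^2 - 64*n + y*(18*n + 4) - 16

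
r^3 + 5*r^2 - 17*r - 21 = (r - 3)*(r + 1)*(r + 7)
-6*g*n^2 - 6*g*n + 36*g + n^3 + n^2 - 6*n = (-6*g + n)*(n - 2)*(n + 3)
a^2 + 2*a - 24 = (a - 4)*(a + 6)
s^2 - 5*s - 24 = (s - 8)*(s + 3)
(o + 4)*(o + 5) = o^2 + 9*o + 20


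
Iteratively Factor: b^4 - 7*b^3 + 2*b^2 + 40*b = (b - 5)*(b^3 - 2*b^2 - 8*b) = (b - 5)*(b - 4)*(b^2 + 2*b) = (b - 5)*(b - 4)*(b + 2)*(b)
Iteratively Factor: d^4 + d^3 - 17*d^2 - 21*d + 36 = (d + 3)*(d^3 - 2*d^2 - 11*d + 12) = (d + 3)^2*(d^2 - 5*d + 4) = (d - 4)*(d + 3)^2*(d - 1)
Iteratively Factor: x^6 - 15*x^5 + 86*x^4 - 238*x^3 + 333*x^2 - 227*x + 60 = (x - 5)*(x^5 - 10*x^4 + 36*x^3 - 58*x^2 + 43*x - 12) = (x - 5)*(x - 1)*(x^4 - 9*x^3 + 27*x^2 - 31*x + 12) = (x - 5)*(x - 4)*(x - 1)*(x^3 - 5*x^2 + 7*x - 3) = (x - 5)*(x - 4)*(x - 1)^2*(x^2 - 4*x + 3) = (x - 5)*(x - 4)*(x - 1)^3*(x - 3)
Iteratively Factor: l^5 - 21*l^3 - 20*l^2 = (l - 5)*(l^4 + 5*l^3 + 4*l^2) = l*(l - 5)*(l^3 + 5*l^2 + 4*l) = l^2*(l - 5)*(l^2 + 5*l + 4) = l^2*(l - 5)*(l + 4)*(l + 1)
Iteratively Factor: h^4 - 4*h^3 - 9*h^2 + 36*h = (h)*(h^3 - 4*h^2 - 9*h + 36) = h*(h + 3)*(h^2 - 7*h + 12) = h*(h - 3)*(h + 3)*(h - 4)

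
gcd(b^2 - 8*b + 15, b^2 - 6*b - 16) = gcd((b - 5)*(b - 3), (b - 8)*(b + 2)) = 1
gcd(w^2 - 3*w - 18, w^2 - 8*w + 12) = w - 6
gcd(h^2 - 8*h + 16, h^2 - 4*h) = h - 4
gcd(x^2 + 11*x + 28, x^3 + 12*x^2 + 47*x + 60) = x + 4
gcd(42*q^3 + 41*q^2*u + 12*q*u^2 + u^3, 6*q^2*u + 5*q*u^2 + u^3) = 6*q^2 + 5*q*u + u^2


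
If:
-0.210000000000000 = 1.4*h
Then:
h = -0.15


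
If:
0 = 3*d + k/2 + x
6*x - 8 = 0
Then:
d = -k/6 - 4/9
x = 4/3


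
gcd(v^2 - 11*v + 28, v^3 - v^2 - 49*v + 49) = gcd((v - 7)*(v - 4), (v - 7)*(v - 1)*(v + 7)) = v - 7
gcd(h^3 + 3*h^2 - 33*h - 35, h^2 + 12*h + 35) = h + 7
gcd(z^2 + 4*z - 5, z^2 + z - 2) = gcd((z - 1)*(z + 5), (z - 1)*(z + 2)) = z - 1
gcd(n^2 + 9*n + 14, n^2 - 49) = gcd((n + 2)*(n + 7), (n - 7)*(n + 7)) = n + 7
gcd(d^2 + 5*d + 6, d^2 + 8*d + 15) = d + 3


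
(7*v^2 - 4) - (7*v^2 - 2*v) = 2*v - 4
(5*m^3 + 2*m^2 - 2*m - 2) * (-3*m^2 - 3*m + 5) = -15*m^5 - 21*m^4 + 25*m^3 + 22*m^2 - 4*m - 10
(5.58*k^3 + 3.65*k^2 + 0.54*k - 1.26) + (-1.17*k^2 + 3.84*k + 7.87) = 5.58*k^3 + 2.48*k^2 + 4.38*k + 6.61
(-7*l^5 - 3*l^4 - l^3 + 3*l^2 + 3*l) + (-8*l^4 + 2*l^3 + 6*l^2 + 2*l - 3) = -7*l^5 - 11*l^4 + l^3 + 9*l^2 + 5*l - 3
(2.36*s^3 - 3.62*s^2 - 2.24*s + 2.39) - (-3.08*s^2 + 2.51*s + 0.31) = 2.36*s^3 - 0.54*s^2 - 4.75*s + 2.08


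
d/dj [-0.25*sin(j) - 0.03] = -0.25*cos(j)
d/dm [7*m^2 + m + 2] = 14*m + 1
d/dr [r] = 1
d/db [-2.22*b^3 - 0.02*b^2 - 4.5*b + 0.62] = -6.66*b^2 - 0.04*b - 4.5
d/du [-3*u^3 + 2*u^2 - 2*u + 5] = -9*u^2 + 4*u - 2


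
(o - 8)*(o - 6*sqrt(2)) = o^2 - 6*sqrt(2)*o - 8*o + 48*sqrt(2)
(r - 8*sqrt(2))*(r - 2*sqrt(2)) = r^2 - 10*sqrt(2)*r + 32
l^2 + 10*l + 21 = (l + 3)*(l + 7)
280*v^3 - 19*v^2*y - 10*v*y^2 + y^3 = (-8*v + y)*(-7*v + y)*(5*v + y)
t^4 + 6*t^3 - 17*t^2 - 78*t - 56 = (t - 4)*(t + 1)*(t + 2)*(t + 7)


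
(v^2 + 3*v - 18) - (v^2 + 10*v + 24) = -7*v - 42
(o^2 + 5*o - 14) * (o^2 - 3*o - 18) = o^4 + 2*o^3 - 47*o^2 - 48*o + 252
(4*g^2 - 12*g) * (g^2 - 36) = 4*g^4 - 12*g^3 - 144*g^2 + 432*g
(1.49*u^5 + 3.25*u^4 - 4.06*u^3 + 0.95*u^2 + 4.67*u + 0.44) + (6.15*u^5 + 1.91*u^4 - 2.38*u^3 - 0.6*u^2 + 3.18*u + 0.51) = 7.64*u^5 + 5.16*u^4 - 6.44*u^3 + 0.35*u^2 + 7.85*u + 0.95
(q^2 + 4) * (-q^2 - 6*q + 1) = -q^4 - 6*q^3 - 3*q^2 - 24*q + 4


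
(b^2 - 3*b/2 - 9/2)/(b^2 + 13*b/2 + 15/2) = (b - 3)/(b + 5)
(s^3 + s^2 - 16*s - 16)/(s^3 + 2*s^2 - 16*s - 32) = (s + 1)/(s + 2)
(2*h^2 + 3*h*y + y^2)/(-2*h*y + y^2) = (2*h^2 + 3*h*y + y^2)/(y*(-2*h + y))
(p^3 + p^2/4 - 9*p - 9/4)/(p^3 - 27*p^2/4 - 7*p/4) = (p^2 - 9)/(p*(p - 7))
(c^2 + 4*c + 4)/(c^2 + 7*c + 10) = (c + 2)/(c + 5)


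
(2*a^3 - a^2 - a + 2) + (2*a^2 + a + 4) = 2*a^3 + a^2 + 6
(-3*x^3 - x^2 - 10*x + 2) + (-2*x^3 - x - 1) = -5*x^3 - x^2 - 11*x + 1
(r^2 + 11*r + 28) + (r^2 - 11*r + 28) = 2*r^2 + 56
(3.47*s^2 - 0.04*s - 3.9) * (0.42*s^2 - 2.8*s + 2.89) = 1.4574*s^4 - 9.7328*s^3 + 8.5023*s^2 + 10.8044*s - 11.271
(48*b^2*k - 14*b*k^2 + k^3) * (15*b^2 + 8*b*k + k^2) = 720*b^4*k + 174*b^3*k^2 - 49*b^2*k^3 - 6*b*k^4 + k^5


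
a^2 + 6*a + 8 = (a + 2)*(a + 4)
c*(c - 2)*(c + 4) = c^3 + 2*c^2 - 8*c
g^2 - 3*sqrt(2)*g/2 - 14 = (g - 7*sqrt(2)/2)*(g + 2*sqrt(2))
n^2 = n^2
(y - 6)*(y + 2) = y^2 - 4*y - 12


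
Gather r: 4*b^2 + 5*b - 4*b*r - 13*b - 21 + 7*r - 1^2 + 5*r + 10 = 4*b^2 - 8*b + r*(12 - 4*b) - 12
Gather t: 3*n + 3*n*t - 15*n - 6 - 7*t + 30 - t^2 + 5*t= -12*n - t^2 + t*(3*n - 2) + 24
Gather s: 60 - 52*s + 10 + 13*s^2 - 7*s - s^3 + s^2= -s^3 + 14*s^2 - 59*s + 70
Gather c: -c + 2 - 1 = 1 - c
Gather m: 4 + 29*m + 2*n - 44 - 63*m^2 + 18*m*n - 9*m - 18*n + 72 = -63*m^2 + m*(18*n + 20) - 16*n + 32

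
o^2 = o^2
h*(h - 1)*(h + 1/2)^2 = h^4 - 3*h^2/4 - h/4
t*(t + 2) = t^2 + 2*t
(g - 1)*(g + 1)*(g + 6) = g^3 + 6*g^2 - g - 6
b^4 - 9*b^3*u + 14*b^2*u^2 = b^2*(b - 7*u)*(b - 2*u)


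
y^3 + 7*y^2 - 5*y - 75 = (y - 3)*(y + 5)^2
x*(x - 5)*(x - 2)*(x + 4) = x^4 - 3*x^3 - 18*x^2 + 40*x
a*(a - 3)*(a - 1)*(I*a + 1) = I*a^4 + a^3 - 4*I*a^3 - 4*a^2 + 3*I*a^2 + 3*a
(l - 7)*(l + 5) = l^2 - 2*l - 35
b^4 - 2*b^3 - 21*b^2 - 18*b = b*(b - 6)*(b + 1)*(b + 3)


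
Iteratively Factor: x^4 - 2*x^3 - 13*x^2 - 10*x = (x)*(x^3 - 2*x^2 - 13*x - 10) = x*(x + 2)*(x^2 - 4*x - 5) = x*(x + 1)*(x + 2)*(x - 5)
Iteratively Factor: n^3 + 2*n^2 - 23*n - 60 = (n - 5)*(n^2 + 7*n + 12) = (n - 5)*(n + 3)*(n + 4)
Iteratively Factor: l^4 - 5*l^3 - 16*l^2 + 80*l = (l + 4)*(l^3 - 9*l^2 + 20*l) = (l - 5)*(l + 4)*(l^2 - 4*l) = l*(l - 5)*(l + 4)*(l - 4)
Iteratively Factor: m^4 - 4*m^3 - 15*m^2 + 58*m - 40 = (m - 1)*(m^3 - 3*m^2 - 18*m + 40) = (m - 2)*(m - 1)*(m^2 - m - 20) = (m - 5)*(m - 2)*(m - 1)*(m + 4)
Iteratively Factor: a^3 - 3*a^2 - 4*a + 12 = (a + 2)*(a^2 - 5*a + 6) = (a - 2)*(a + 2)*(a - 3)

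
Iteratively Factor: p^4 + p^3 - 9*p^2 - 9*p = (p + 1)*(p^3 - 9*p) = (p + 1)*(p + 3)*(p^2 - 3*p) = (p - 3)*(p + 1)*(p + 3)*(p)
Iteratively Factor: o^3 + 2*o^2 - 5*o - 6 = (o + 3)*(o^2 - o - 2) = (o - 2)*(o + 3)*(o + 1)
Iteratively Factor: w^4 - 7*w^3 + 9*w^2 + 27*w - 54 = (w - 3)*(w^3 - 4*w^2 - 3*w + 18) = (w - 3)^2*(w^2 - w - 6) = (w - 3)^3*(w + 2)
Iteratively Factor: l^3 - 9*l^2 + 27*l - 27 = (l - 3)*(l^2 - 6*l + 9) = (l - 3)^2*(l - 3)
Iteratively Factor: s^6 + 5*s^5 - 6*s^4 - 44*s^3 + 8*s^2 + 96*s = (s - 2)*(s^5 + 7*s^4 + 8*s^3 - 28*s^2 - 48*s) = (s - 2)*(s + 4)*(s^4 + 3*s^3 - 4*s^2 - 12*s) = (s - 2)*(s + 2)*(s + 4)*(s^3 + s^2 - 6*s) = s*(s - 2)*(s + 2)*(s + 4)*(s^2 + s - 6) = s*(s - 2)^2*(s + 2)*(s + 4)*(s + 3)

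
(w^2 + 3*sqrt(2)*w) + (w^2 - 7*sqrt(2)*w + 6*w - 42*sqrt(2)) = 2*w^2 - 4*sqrt(2)*w + 6*w - 42*sqrt(2)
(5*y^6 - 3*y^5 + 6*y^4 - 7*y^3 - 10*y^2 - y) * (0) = 0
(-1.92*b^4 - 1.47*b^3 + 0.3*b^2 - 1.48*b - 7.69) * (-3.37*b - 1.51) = 6.4704*b^5 + 7.8531*b^4 + 1.2087*b^3 + 4.5346*b^2 + 28.1501*b + 11.6119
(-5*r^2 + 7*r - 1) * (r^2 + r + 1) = -5*r^4 + 2*r^3 + r^2 + 6*r - 1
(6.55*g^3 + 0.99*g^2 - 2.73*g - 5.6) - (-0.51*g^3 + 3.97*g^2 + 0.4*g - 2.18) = 7.06*g^3 - 2.98*g^2 - 3.13*g - 3.42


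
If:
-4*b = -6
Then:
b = 3/2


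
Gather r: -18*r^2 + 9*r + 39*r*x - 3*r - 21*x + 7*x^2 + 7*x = -18*r^2 + r*(39*x + 6) + 7*x^2 - 14*x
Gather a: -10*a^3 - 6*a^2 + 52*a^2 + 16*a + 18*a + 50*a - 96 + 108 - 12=-10*a^3 + 46*a^2 + 84*a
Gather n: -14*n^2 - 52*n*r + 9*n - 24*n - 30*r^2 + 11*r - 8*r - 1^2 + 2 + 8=-14*n^2 + n*(-52*r - 15) - 30*r^2 + 3*r + 9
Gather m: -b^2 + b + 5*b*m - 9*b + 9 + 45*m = -b^2 - 8*b + m*(5*b + 45) + 9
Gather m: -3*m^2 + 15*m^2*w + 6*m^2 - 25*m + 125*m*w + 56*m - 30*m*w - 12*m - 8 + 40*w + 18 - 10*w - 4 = m^2*(15*w + 3) + m*(95*w + 19) + 30*w + 6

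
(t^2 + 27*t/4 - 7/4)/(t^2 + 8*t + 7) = (t - 1/4)/(t + 1)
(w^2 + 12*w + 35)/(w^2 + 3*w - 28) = (w + 5)/(w - 4)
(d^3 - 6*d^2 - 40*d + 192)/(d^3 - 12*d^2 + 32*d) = (d + 6)/d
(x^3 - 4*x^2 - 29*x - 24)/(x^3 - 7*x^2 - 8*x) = (x + 3)/x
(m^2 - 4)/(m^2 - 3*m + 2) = (m + 2)/(m - 1)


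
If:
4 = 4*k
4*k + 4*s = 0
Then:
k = 1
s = -1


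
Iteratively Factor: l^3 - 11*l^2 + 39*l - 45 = (l - 5)*(l^2 - 6*l + 9) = (l - 5)*(l - 3)*(l - 3)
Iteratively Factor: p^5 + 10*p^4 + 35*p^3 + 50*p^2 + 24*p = (p)*(p^4 + 10*p^3 + 35*p^2 + 50*p + 24) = p*(p + 3)*(p^3 + 7*p^2 + 14*p + 8) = p*(p + 2)*(p + 3)*(p^2 + 5*p + 4) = p*(p + 1)*(p + 2)*(p + 3)*(p + 4)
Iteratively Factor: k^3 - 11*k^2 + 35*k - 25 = (k - 1)*(k^2 - 10*k + 25) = (k - 5)*(k - 1)*(k - 5)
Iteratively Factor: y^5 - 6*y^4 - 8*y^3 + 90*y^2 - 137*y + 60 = (y + 4)*(y^4 - 10*y^3 + 32*y^2 - 38*y + 15) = (y - 3)*(y + 4)*(y^3 - 7*y^2 + 11*y - 5) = (y - 3)*(y - 1)*(y + 4)*(y^2 - 6*y + 5) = (y - 3)*(y - 1)^2*(y + 4)*(y - 5)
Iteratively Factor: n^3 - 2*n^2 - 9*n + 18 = (n - 3)*(n^2 + n - 6) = (n - 3)*(n - 2)*(n + 3)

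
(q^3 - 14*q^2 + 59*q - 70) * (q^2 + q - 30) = q^5 - 13*q^4 + 15*q^3 + 409*q^2 - 1840*q + 2100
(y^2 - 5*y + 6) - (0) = y^2 - 5*y + 6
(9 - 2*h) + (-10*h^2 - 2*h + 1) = -10*h^2 - 4*h + 10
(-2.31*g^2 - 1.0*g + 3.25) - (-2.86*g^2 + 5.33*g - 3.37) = 0.55*g^2 - 6.33*g + 6.62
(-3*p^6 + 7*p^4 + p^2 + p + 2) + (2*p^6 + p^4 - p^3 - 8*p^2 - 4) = -p^6 + 8*p^4 - p^3 - 7*p^2 + p - 2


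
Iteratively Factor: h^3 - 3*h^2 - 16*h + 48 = (h - 4)*(h^2 + h - 12) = (h - 4)*(h + 4)*(h - 3)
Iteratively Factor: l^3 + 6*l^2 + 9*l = (l)*(l^2 + 6*l + 9) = l*(l + 3)*(l + 3)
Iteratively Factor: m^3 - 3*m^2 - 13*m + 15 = (m - 5)*(m^2 + 2*m - 3) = (m - 5)*(m + 3)*(m - 1)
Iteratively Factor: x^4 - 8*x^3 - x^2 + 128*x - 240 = (x - 4)*(x^3 - 4*x^2 - 17*x + 60) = (x - 4)*(x - 3)*(x^2 - x - 20) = (x - 4)*(x - 3)*(x + 4)*(x - 5)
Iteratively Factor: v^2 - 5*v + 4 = (v - 4)*(v - 1)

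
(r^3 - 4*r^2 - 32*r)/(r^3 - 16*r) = (r - 8)/(r - 4)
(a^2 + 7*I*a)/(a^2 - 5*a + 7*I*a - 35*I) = a/(a - 5)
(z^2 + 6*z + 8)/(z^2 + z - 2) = (z + 4)/(z - 1)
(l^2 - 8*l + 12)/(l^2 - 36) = (l - 2)/(l + 6)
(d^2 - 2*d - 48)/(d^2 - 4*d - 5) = (-d^2 + 2*d + 48)/(-d^2 + 4*d + 5)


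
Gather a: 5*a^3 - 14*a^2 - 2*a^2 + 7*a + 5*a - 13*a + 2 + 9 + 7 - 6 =5*a^3 - 16*a^2 - a + 12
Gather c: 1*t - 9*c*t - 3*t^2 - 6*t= -9*c*t - 3*t^2 - 5*t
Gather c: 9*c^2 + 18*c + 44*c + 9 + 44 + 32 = 9*c^2 + 62*c + 85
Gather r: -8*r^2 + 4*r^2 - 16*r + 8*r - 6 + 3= -4*r^2 - 8*r - 3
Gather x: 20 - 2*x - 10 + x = 10 - x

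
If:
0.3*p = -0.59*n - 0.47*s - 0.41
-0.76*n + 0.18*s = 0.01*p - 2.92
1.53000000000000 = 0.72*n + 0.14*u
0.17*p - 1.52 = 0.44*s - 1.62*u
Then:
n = 2.34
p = 3.64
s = -6.14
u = -1.11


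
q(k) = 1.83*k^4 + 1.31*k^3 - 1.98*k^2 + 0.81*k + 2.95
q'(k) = 7.32*k^3 + 3.93*k^2 - 3.96*k + 0.81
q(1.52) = 13.98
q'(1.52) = 29.58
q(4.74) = 1025.59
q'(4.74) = 849.89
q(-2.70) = 57.80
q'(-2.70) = -103.93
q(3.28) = 242.34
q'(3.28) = 288.41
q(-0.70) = 1.40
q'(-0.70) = 3.00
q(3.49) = 308.84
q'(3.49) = 346.02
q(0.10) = 3.01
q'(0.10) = 0.46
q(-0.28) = 2.55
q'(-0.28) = 2.07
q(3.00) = 171.16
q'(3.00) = 221.94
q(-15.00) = 87767.80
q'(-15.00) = -23760.54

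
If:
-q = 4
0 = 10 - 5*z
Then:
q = -4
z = 2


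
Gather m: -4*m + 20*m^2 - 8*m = 20*m^2 - 12*m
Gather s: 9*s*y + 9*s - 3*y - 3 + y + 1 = s*(9*y + 9) - 2*y - 2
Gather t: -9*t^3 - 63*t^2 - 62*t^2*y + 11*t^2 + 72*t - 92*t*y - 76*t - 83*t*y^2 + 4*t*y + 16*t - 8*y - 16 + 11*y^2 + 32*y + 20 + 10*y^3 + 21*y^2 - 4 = -9*t^3 + t^2*(-62*y - 52) + t*(-83*y^2 - 88*y + 12) + 10*y^3 + 32*y^2 + 24*y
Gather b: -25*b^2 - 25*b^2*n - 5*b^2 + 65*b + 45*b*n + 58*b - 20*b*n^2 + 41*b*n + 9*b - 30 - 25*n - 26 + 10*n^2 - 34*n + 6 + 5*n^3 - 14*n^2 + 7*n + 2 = b^2*(-25*n - 30) + b*(-20*n^2 + 86*n + 132) + 5*n^3 - 4*n^2 - 52*n - 48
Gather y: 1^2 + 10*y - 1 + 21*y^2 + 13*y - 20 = 21*y^2 + 23*y - 20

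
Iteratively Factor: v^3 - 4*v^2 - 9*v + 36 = (v - 3)*(v^2 - v - 12) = (v - 4)*(v - 3)*(v + 3)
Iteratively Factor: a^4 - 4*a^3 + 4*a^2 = (a)*(a^3 - 4*a^2 + 4*a) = a*(a - 2)*(a^2 - 2*a) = a*(a - 2)^2*(a)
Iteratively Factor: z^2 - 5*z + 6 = (z - 2)*(z - 3)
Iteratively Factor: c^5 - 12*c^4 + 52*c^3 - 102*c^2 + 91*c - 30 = (c - 1)*(c^4 - 11*c^3 + 41*c^2 - 61*c + 30) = (c - 1)^2*(c^3 - 10*c^2 + 31*c - 30) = (c - 2)*(c - 1)^2*(c^2 - 8*c + 15) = (c - 5)*(c - 2)*(c - 1)^2*(c - 3)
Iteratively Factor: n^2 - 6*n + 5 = (n - 5)*(n - 1)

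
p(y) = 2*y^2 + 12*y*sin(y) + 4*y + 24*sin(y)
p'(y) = 12*y*cos(y) + 4*y + 12*sin(y) + 24*cos(y) + 4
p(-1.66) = -5.19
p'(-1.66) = -14.96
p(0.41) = 13.50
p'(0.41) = 36.95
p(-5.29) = 1.73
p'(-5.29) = -28.66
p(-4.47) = -6.69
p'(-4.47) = 4.88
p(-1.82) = -2.75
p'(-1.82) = -15.44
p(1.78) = 57.83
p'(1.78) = 13.44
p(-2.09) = 1.31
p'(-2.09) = -14.24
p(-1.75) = -3.83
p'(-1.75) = -15.34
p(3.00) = 38.47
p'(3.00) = -41.71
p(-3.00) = 7.69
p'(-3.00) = 2.19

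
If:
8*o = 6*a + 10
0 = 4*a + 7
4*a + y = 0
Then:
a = -7/4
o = -1/16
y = 7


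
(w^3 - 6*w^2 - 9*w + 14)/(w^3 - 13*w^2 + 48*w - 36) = (w^2 - 5*w - 14)/(w^2 - 12*w + 36)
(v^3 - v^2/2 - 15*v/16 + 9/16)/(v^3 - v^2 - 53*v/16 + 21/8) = (4*v^2 + v - 3)/(4*v^2 - v - 14)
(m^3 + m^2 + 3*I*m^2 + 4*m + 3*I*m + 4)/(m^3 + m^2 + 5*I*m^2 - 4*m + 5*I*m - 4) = (m - I)/(m + I)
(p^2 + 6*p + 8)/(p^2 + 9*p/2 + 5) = 2*(p + 4)/(2*p + 5)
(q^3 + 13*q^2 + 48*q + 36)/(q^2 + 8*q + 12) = (q^2 + 7*q + 6)/(q + 2)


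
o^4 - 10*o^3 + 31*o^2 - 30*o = o*(o - 5)*(o - 3)*(o - 2)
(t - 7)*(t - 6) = t^2 - 13*t + 42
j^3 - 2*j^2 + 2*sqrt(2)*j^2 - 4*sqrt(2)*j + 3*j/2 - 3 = (j - 2)*(j + sqrt(2)/2)*(j + 3*sqrt(2)/2)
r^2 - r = r*(r - 1)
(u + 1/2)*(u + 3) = u^2 + 7*u/2 + 3/2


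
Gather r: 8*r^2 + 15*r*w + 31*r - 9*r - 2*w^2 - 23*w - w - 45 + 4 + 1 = 8*r^2 + r*(15*w + 22) - 2*w^2 - 24*w - 40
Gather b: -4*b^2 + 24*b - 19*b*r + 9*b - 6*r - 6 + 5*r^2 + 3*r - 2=-4*b^2 + b*(33 - 19*r) + 5*r^2 - 3*r - 8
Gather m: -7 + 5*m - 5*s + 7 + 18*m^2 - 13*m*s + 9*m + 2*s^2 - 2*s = 18*m^2 + m*(14 - 13*s) + 2*s^2 - 7*s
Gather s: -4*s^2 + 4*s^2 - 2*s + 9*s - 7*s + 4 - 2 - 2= 0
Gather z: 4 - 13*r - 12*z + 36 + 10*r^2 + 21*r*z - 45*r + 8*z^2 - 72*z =10*r^2 - 58*r + 8*z^2 + z*(21*r - 84) + 40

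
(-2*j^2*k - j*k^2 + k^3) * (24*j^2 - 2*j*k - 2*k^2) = -48*j^4*k - 20*j^3*k^2 + 30*j^2*k^3 - 2*k^5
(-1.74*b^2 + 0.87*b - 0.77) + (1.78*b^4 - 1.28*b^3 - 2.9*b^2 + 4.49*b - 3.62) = 1.78*b^4 - 1.28*b^3 - 4.64*b^2 + 5.36*b - 4.39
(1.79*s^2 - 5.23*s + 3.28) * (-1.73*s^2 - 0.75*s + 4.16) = -3.0967*s^4 + 7.7054*s^3 + 5.6945*s^2 - 24.2168*s + 13.6448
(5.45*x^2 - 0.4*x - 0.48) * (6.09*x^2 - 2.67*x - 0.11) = 33.1905*x^4 - 16.9875*x^3 - 2.4547*x^2 + 1.3256*x + 0.0528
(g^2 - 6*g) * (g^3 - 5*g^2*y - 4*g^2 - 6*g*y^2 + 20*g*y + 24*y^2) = g^5 - 5*g^4*y - 10*g^4 - 6*g^3*y^2 + 50*g^3*y + 24*g^3 + 60*g^2*y^2 - 120*g^2*y - 144*g*y^2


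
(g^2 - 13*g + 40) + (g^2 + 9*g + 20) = 2*g^2 - 4*g + 60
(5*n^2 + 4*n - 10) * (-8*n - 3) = -40*n^3 - 47*n^2 + 68*n + 30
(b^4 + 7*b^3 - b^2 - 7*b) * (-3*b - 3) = -3*b^5 - 24*b^4 - 18*b^3 + 24*b^2 + 21*b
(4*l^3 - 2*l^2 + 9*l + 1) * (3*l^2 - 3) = 12*l^5 - 6*l^4 + 15*l^3 + 9*l^2 - 27*l - 3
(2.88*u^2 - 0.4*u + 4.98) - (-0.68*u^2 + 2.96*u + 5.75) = 3.56*u^2 - 3.36*u - 0.77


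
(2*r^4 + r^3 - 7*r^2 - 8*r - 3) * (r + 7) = 2*r^5 + 15*r^4 - 57*r^2 - 59*r - 21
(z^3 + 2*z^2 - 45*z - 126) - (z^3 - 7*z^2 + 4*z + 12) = 9*z^2 - 49*z - 138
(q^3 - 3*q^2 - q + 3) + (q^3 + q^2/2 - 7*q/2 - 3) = 2*q^3 - 5*q^2/2 - 9*q/2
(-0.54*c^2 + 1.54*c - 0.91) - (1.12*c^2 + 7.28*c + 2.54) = -1.66*c^2 - 5.74*c - 3.45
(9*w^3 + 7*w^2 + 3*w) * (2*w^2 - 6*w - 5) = 18*w^5 - 40*w^4 - 81*w^3 - 53*w^2 - 15*w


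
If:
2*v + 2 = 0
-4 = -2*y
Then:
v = -1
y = 2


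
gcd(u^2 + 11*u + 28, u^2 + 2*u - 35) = u + 7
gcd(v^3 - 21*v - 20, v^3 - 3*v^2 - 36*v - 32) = v^2 + 5*v + 4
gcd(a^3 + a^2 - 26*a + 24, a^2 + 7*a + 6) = a + 6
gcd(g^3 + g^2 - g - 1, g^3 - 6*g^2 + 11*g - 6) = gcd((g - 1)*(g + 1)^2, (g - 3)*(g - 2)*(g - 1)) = g - 1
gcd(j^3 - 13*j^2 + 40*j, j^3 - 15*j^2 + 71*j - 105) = j - 5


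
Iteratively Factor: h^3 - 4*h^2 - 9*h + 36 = (h - 4)*(h^2 - 9) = (h - 4)*(h + 3)*(h - 3)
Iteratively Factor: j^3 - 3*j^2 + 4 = (j - 2)*(j^2 - j - 2) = (j - 2)*(j + 1)*(j - 2)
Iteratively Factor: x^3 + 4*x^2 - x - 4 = (x - 1)*(x^2 + 5*x + 4) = (x - 1)*(x + 4)*(x + 1)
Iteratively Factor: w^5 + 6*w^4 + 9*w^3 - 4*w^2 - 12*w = (w + 2)*(w^4 + 4*w^3 + w^2 - 6*w) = (w + 2)*(w + 3)*(w^3 + w^2 - 2*w) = (w + 2)^2*(w + 3)*(w^2 - w) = w*(w + 2)^2*(w + 3)*(w - 1)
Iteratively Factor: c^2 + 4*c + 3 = (c + 3)*(c + 1)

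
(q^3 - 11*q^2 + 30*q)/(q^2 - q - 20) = q*(q - 6)/(q + 4)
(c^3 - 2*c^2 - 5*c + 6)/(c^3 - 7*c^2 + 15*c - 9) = (c + 2)/(c - 3)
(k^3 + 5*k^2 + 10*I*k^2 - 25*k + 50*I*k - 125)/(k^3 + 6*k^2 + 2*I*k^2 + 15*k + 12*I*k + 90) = (k^2 + 5*k*(1 + I) + 25*I)/(k^2 + 3*k*(2 - I) - 18*I)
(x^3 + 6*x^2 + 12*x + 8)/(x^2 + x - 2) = (x^2 + 4*x + 4)/(x - 1)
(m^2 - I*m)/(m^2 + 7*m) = (m - I)/(m + 7)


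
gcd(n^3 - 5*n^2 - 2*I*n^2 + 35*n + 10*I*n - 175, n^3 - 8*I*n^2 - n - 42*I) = n - 7*I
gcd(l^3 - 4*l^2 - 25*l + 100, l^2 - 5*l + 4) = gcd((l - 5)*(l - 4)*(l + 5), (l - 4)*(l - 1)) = l - 4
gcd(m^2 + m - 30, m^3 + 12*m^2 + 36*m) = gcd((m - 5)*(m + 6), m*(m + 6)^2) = m + 6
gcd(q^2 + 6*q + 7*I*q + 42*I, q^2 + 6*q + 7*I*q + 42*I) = q^2 + q*(6 + 7*I) + 42*I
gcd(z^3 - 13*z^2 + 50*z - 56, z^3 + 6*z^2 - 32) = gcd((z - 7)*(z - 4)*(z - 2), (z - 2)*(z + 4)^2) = z - 2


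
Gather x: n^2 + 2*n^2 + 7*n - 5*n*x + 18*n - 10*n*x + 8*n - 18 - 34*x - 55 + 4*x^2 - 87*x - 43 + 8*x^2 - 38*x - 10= 3*n^2 + 33*n + 12*x^2 + x*(-15*n - 159) - 126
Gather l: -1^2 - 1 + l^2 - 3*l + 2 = l^2 - 3*l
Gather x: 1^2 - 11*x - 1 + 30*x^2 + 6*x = 30*x^2 - 5*x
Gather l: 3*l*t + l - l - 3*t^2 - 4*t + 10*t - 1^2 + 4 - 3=3*l*t - 3*t^2 + 6*t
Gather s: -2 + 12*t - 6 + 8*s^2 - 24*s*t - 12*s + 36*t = 8*s^2 + s*(-24*t - 12) + 48*t - 8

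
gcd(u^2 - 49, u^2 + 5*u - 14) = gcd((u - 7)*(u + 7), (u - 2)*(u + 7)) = u + 7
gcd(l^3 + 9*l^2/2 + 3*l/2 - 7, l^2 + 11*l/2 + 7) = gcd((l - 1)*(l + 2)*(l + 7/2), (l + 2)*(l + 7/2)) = l^2 + 11*l/2 + 7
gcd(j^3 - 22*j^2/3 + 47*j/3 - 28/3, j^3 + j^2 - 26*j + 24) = j^2 - 5*j + 4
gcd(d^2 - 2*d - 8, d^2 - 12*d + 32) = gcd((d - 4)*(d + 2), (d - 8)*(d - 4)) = d - 4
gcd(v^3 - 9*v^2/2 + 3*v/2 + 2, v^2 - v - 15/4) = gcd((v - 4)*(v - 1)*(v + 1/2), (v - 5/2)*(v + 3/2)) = 1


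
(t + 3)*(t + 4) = t^2 + 7*t + 12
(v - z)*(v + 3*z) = v^2 + 2*v*z - 3*z^2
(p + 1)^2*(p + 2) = p^3 + 4*p^2 + 5*p + 2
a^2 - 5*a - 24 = (a - 8)*(a + 3)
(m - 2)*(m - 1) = m^2 - 3*m + 2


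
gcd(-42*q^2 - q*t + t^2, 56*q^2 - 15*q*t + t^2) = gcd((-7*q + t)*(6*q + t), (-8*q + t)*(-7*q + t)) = 7*q - t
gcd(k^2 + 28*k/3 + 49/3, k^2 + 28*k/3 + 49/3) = k^2 + 28*k/3 + 49/3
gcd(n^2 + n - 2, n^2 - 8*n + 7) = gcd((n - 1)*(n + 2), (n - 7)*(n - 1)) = n - 1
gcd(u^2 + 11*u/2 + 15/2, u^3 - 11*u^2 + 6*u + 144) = u + 3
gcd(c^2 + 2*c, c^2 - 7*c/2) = c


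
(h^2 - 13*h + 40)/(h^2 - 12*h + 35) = (h - 8)/(h - 7)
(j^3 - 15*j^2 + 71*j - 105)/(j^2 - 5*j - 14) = (j^2 - 8*j + 15)/(j + 2)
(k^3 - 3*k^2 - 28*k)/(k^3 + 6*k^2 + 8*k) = (k - 7)/(k + 2)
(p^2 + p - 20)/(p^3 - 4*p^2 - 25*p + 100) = 1/(p - 5)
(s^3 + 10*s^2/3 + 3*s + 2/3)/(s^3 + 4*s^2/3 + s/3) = (s + 2)/s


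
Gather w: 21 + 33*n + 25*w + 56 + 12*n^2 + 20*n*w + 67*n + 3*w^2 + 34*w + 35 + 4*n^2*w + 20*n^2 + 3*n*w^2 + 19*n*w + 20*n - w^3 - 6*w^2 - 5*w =32*n^2 + 120*n - w^3 + w^2*(3*n - 3) + w*(4*n^2 + 39*n + 54) + 112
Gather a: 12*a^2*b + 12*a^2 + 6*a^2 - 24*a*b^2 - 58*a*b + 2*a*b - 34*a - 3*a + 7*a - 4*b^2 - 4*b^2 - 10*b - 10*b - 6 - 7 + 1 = a^2*(12*b + 18) + a*(-24*b^2 - 56*b - 30) - 8*b^2 - 20*b - 12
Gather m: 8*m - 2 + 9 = 8*m + 7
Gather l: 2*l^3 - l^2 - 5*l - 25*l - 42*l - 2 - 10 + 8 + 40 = 2*l^3 - l^2 - 72*l + 36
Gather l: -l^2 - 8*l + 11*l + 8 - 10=-l^2 + 3*l - 2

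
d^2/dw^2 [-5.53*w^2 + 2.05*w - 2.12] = -11.0600000000000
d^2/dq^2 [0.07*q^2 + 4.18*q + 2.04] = 0.140000000000000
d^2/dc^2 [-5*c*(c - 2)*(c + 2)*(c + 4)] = -60*c^2 - 120*c + 40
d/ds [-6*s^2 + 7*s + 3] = 7 - 12*s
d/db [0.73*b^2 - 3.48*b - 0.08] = 1.46*b - 3.48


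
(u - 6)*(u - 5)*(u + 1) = u^3 - 10*u^2 + 19*u + 30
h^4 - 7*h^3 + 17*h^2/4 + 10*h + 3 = (h - 6)*(h - 2)*(h + 1/2)^2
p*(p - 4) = p^2 - 4*p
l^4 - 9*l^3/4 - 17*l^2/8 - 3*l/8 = l*(l - 3)*(l + 1/4)*(l + 1/2)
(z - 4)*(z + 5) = z^2 + z - 20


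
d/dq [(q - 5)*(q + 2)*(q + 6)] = 3*q^2 + 6*q - 28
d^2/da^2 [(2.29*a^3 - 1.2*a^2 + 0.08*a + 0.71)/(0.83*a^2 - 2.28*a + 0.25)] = (18.426786*a^3 - 3.40308600000001*a^2 - 7.302474*a + 7.028278)/(0.571787*a^6 - 4.712076*a^5 + 13.460691*a^4 - 14.690952*a^3 + 4.054425*a^2 - 0.4275*a + 0.015625)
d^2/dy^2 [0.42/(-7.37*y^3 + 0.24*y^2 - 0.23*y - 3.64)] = ((18.5724*y - 0.2016)*(7.37*y^3 - 0.24*y^2 + 0.23*y + 3.64) - 0.42*(22.11*y^2 - 0.48*y + 0.23)*(44.22*y^2 - 0.96*y + 0.46))/(7.37*y^3 - 0.24*y^2 + 0.23*y + 3.64)^3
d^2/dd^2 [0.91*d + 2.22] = 0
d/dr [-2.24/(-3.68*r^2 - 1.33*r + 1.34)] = (-16.4864*r - 2.9792)/(3.68*r^2 + 1.33*r - 1.34)^2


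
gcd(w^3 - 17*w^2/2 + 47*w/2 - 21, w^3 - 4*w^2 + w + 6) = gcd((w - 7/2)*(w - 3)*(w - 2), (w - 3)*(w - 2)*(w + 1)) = w^2 - 5*w + 6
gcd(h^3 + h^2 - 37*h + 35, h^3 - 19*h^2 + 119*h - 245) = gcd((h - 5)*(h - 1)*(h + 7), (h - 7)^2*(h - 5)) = h - 5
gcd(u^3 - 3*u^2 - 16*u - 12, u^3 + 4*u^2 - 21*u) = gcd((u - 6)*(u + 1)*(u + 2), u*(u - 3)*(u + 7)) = 1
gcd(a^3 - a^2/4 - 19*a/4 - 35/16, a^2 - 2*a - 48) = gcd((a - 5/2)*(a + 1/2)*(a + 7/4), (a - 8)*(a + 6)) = 1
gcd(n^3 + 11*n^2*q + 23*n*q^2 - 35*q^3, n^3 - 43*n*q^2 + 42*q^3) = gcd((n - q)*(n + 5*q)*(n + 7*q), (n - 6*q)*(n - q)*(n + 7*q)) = -n^2 - 6*n*q + 7*q^2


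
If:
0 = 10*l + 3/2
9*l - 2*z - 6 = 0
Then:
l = -3/20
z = -147/40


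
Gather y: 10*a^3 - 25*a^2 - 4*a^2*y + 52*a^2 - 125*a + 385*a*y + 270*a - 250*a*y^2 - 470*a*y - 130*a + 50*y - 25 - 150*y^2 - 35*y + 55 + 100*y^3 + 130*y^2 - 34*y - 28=10*a^3 + 27*a^2 + 15*a + 100*y^3 + y^2*(-250*a - 20) + y*(-4*a^2 - 85*a - 19) + 2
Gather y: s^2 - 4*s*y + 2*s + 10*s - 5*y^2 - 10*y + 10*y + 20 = s^2 - 4*s*y + 12*s - 5*y^2 + 20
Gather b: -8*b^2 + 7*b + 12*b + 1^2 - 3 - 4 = -8*b^2 + 19*b - 6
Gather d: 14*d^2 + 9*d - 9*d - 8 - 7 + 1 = 14*d^2 - 14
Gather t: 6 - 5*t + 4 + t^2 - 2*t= t^2 - 7*t + 10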